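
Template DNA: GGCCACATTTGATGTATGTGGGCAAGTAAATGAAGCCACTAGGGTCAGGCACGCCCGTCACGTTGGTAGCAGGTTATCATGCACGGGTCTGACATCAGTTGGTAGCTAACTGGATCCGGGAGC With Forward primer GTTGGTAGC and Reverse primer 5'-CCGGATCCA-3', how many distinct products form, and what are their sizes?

Two products: 58 bp, 22 bp

The forward primer GTTGGTAGC matches the top strand at positions 62–70, 98–106.
The reverse primer's reverse complement is TGGATCCGG, matching at positions 111–119.
Each forward site pairs with the reverse site to give a product ending at position 119: sizes 58, 22 bp.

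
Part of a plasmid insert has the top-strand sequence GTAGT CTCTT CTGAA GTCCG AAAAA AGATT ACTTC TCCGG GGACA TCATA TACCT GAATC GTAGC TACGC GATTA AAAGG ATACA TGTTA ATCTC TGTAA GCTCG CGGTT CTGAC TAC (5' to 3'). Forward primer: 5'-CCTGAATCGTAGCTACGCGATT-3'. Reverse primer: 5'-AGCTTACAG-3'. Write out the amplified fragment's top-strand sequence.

The forward primer matches the template at positions 53–74.
Reverse complement of the reverse primer: CTGTAAGCT. This occurs on the top strand at positions 95–103.
The product is the template from position 53 through 103 (51 bp).

5'-CCTGAATCGTAGCTACGCGATTAAAAGGATACATGTTAATCTCTGTAAGCT-3'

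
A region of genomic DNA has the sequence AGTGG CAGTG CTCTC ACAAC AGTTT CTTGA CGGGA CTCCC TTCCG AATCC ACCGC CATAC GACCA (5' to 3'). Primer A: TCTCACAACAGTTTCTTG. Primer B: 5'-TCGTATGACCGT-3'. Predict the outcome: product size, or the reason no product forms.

No product — primer B has no binding site in the template.

Primer B (TCGTATGACCGT) does not match the top strand, and its reverse complement ACGGTCATACGA does not match either.
With no annealing site for primer B, no amplification occurs.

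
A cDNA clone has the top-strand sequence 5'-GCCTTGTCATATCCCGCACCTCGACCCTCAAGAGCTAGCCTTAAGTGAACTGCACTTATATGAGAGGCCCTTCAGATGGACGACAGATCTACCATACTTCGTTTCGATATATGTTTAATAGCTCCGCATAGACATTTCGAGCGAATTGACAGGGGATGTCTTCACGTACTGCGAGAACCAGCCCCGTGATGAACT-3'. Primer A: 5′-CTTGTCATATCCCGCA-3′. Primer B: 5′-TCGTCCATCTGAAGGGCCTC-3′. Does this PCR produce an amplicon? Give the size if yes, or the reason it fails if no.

Primer A (CTTGTCATATCCCGCA) matches the top strand at positions 3–18; it acts as a forward primer.
Primer B's reverse complement is GAGGCCCTTCAGATGGACGA, matching the top strand at positions 64–83; it acts as a reverse primer.
The 3' ends face each other across positions 3–83, giving an 81 bp product.

Yes — an 81 bp product.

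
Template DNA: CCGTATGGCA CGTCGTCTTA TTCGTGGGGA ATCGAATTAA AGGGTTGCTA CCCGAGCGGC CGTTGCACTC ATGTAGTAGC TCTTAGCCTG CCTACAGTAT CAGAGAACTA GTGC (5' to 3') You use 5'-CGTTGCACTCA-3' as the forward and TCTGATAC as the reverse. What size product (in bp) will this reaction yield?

44 bp

Forward primer CGTTGCACTCA is found on the top strand at positions 61–71.
Taking the reverse complement of TCTGATAC gives GTATCAGA, found at positions 97–104 on the template; the primer anneals here to the top strand with its 3' end pointing upstream.
The product runs from position 61 to position 104, so its length is 104 − 61 + 1 = 44 bp.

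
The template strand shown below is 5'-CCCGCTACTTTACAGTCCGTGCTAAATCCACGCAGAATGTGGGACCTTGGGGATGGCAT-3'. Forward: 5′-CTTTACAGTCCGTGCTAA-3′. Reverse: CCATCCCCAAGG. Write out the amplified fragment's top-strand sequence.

The forward primer matches the template at positions 8–25.
The reverse primer's reverse complement is CCTTGGGGATGG, which matches the template at positions 45–56.
The product is the template from position 8 through 56 (49 bp).

5'-CTTTACAGTCCGTGCTAAATCCACGCAGAATGTGGGACCTTGGGGATGG-3'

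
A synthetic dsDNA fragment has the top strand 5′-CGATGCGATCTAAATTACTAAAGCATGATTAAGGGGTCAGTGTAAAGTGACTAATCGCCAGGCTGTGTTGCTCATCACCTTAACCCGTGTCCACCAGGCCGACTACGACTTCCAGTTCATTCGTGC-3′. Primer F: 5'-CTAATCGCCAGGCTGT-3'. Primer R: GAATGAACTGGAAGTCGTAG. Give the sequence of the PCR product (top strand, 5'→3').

Scanning the template, CTAATCGCCAGGCTGT occurs at positions 51–66; this primer anneals to the bottom strand there with its 3' end pointing downstream.
Taking the reverse complement of GAATGAACTGGAAGTCGTAG gives CTACGACTTCCAGTTCATTC, found at positions 103–122 on the template; the primer anneals here to the top strand with its 3' end pointing upstream.
The product is the template from position 51 through 122 (72 bp).

5'-CTAATCGCCAGGCTGTGTTGCTCATCACCTTAACCCGTGTCCACCAGGCCGACTACGACTTCCAGTTCATTC-3'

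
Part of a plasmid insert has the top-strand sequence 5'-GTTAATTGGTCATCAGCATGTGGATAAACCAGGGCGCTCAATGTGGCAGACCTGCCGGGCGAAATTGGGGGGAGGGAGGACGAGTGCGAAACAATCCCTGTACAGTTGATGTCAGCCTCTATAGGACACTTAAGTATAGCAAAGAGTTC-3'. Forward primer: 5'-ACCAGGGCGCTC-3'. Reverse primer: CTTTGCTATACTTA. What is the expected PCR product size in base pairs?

Scanning the template, ACCAGGGCGCTC occurs at positions 28–39; this primer anneals to the bottom strand there with its 3' end pointing downstream.
The reverse primer's reverse complement is TAAGTATAGCAAAG, which matches the template at positions 131–144.
Product length = (reverse-primer end) − (forward-primer start) + 1 = 144 − 28 + 1 = 117 bp.

117 bp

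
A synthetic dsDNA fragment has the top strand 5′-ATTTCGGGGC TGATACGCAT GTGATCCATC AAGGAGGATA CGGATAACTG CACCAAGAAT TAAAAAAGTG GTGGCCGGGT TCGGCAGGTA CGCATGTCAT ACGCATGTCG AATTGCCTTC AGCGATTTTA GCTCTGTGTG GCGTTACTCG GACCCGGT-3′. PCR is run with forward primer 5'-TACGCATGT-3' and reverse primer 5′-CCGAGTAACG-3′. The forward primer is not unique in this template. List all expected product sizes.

138 bp, 63 bp, 52 bp

The forward primer TACGCATGT matches the top strand at positions 14–22, 89–97, 100–108.
The reverse primer's reverse complement is CGTTACTCGG, matching at positions 142–151.
Each forward site pairs with the reverse site to give a product ending at position 151: sizes 138, 63, 52 bp.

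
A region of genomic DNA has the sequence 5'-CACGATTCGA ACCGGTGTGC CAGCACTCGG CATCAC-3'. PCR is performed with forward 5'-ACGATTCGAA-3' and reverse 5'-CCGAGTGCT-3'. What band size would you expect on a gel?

29 bp

The forward primer matches the template at positions 2–11.
Taking the reverse complement of CCGAGTGCT gives AGCACTCGG, found at positions 22–30 on the template; the primer anneals here to the top strand with its 3' end pointing upstream.
Amplicon spans positions 2–30: 29 bp.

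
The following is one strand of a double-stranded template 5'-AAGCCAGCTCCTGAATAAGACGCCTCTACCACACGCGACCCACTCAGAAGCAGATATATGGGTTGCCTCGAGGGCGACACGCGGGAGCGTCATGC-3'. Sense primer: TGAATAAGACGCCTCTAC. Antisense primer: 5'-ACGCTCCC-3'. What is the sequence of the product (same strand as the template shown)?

5'-TGAATAAGACGCCTCTACCACACGCGACCCACTCAGAAGCAGATATATGGGTTGCCTCGAGGGCGACACGCGGGAGCGT-3'

The forward primer matches the template at positions 12–29.
Taking the reverse complement of ACGCTCCC gives GGGAGCGT, found at positions 83–90 on the template; the primer anneals here to the top strand with its 3' end pointing upstream.
The product is the template from position 12 through 90 (79 bp).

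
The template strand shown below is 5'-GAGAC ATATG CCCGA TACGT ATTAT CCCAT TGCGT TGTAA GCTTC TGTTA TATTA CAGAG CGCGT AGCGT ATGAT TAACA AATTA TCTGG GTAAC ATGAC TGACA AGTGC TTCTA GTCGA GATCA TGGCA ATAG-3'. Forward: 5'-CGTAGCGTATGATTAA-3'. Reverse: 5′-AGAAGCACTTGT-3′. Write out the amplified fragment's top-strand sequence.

The forward primer matches the template at positions 63–78.
Taking the reverse complement of AGAAGCACTTGT gives ACAAGTGCTTCT, found at positions 103–114 on the template; the primer anneals here to the top strand with its 3' end pointing upstream.
The product is the template from position 63 through 114 (52 bp).

5'-CGTAGCGTATGATTAACAAATTATCTGGGTAACATGACTGACAAGTGCTTCT-3'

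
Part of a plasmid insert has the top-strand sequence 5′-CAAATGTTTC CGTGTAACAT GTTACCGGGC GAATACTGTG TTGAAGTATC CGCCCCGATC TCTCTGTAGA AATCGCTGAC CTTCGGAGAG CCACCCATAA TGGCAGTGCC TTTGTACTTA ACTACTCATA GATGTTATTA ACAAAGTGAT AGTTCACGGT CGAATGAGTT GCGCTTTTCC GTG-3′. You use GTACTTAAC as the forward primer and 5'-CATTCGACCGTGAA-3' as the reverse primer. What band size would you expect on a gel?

53 bp

The forward primer matches the template at positions 114–122.
Reverse complement of the reverse primer: TTCACGGTCGAATG. This occurs on the top strand at positions 153–166.
Product length = (reverse-primer end) − (forward-primer start) + 1 = 166 − 114 + 1 = 53 bp.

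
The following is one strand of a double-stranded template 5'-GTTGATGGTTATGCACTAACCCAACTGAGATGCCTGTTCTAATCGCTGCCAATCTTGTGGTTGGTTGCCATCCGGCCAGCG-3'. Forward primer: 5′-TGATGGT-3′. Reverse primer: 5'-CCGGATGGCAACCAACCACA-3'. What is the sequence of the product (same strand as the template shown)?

5'-TGATGGTTATGCACTAACCCAACTGAGATGCCTGTTCTAATCGCTGCCAATCTTGTGGTTGGTTGCCATCCGG-3'

Scanning the template, TGATGGT occurs at positions 3–9; this primer anneals to the bottom strand there with its 3' end pointing downstream.
Taking the reverse complement of CCGGATGGCAACCAACCACA gives TGTGGTTGGTTGCCATCCGG, found at positions 56–75 on the template; the primer anneals here to the top strand with its 3' end pointing upstream.
The product is the template from position 3 through 75 (73 bp).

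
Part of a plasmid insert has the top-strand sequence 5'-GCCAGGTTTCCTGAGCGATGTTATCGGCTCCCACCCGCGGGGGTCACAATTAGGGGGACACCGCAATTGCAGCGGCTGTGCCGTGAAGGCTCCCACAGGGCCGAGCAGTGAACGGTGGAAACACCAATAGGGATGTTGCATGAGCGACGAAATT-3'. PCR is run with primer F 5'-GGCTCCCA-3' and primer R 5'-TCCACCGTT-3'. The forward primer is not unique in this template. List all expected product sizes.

94 bp, 32 bp

The forward primer GGCTCCCA matches the top strand at positions 26–33, 88–95.
The reverse primer's reverse complement is AACGGTGGA, matching at positions 111–119.
Each forward site pairs with the reverse site to give a product ending at position 119: sizes 94, 32 bp.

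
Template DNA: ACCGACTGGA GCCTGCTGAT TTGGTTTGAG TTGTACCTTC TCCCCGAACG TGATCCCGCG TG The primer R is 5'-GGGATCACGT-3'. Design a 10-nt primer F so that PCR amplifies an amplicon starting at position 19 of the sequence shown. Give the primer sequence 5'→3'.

5'-ATTTGGTTTG-3'

The reverse primer's reverse complement ACGTGATCCC matches the template at positions 48–57; the product starts at position 19.
The forward primer is identical to the top strand over positions 19–28: ATTTGGTTTG.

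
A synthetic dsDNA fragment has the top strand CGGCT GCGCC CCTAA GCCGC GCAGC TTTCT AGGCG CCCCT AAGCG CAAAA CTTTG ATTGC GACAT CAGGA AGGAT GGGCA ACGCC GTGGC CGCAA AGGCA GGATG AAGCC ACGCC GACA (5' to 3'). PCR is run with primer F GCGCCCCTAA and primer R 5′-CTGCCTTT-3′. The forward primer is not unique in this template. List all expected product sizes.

The forward primer GCGCCCCTAA matches the top strand at positions 6–15, 33–42.
The reverse primer's reverse complement is AAAGGCAG, matching at positions 94–101.
Each forward site pairs with the reverse site to give a product ending at position 101: sizes 96, 69 bp.

96 bp, 69 bp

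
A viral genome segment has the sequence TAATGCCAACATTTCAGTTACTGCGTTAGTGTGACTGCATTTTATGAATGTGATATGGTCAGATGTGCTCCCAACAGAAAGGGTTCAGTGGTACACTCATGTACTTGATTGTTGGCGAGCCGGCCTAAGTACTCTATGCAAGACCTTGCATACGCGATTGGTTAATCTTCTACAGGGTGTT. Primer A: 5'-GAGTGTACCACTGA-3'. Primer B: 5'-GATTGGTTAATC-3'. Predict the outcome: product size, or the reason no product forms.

No product — the primers' 3' ends point away from each other.

Primer A (GAGTGTACCACTGA) has reverse complement TCAGTGGTACACTC, which matches the top strand at positions 85–98; primer A anneals to the top strand there with its 3' end pointing upstream toward position 85.
Primer B (GATTGGTTAATC) matches the top strand directly at positions 156–167; it anneals to the bottom strand with its 3' end pointing downstream toward position 167.
The 3' ends diverge (primer A extends toward position 1, primer B toward position 181), so the primers never converge on a shared product.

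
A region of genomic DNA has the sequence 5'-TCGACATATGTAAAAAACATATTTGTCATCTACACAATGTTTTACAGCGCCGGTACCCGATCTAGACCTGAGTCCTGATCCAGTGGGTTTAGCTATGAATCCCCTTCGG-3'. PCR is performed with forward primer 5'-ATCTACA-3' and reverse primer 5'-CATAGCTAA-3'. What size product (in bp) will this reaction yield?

Scanning the template, ATCTACA occurs at positions 28–34; this primer anneals to the bottom strand there with its 3' end pointing downstream.
Reverse complement of the reverse primer: TTAGCTATG. This occurs on the top strand at positions 89–97.
Product length = (reverse-primer end) − (forward-primer start) + 1 = 97 − 28 + 1 = 70 bp.

70 bp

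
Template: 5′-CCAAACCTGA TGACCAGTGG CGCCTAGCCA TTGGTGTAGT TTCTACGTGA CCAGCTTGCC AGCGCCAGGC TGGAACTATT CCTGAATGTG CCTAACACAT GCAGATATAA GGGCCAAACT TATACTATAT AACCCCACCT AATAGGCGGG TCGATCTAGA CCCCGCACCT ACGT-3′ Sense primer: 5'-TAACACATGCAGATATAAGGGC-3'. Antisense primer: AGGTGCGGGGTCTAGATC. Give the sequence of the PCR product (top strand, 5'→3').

5'-TAACACATGCAGATATAAGGGCCAAACTTATACTATATAACCCCACCTAATAGGCGGGTCGATCTAGACCCCGCACCT-3'

The forward primer matches the template at positions 93–114.
The reverse primer's reverse complement is GATCTAGACCCCGCACCT, which matches the template at positions 153–170.
The product is the template from position 93 through 170 (78 bp).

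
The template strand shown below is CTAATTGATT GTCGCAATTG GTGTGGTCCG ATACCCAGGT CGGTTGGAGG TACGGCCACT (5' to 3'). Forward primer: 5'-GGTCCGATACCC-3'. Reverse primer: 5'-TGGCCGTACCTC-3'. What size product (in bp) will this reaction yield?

34 bp

Forward primer GGTCCGATACCC is found on the top strand at positions 25–36.
Taking the reverse complement of TGGCCGTACCTC gives GAGGTACGGCCA, found at positions 47–58 on the template; the primer anneals here to the top strand with its 3' end pointing upstream.
Product length = (reverse-primer end) − (forward-primer start) + 1 = 58 − 25 + 1 = 34 bp.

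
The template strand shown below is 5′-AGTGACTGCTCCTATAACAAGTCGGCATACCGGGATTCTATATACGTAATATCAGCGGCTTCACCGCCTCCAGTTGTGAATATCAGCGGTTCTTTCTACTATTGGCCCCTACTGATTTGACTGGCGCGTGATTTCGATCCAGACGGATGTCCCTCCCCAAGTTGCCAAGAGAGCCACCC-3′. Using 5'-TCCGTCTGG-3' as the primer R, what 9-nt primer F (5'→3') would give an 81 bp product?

5'-CCTCCAGTT-3'

The reverse primer's reverse complement CCAGACGGA matches the template at positions 139–147, so the product ends at position 147.
An 81 bp product then starts at position 147 − 81 + 1 = 67.
The forward primer is identical to the top strand there: CCTCCAGTT.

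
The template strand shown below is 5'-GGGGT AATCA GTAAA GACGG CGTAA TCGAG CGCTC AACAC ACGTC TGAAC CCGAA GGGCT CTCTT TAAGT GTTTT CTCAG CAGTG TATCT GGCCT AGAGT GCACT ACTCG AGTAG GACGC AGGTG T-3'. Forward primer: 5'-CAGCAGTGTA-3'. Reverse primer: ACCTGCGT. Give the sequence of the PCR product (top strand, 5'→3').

5'-CAGCAGTGTATCTGGCCTAGAGTGCACTACTCGAGTAGGACGCAGGT-3'

The forward primer matches the template at positions 78–87.
Reverse complement of the reverse primer: ACGCAGGT. This occurs on the top strand at positions 117–124.
The product is the template from position 78 through 124 (47 bp).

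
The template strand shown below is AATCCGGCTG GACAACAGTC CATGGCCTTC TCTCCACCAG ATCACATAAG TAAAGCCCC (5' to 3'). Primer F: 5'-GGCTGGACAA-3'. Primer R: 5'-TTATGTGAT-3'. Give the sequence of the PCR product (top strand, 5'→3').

5'-GGCTGGACAACAGTCCATGGCCTTCTCTCCACCAGATCACATAA-3'

Forward primer GGCTGGACAA is found on the top strand at positions 6–15.
Taking the reverse complement of TTATGTGAT gives ATCACATAA, found at positions 41–49 on the template; the primer anneals here to the top strand with its 3' end pointing upstream.
The product is the template from position 6 through 49 (44 bp).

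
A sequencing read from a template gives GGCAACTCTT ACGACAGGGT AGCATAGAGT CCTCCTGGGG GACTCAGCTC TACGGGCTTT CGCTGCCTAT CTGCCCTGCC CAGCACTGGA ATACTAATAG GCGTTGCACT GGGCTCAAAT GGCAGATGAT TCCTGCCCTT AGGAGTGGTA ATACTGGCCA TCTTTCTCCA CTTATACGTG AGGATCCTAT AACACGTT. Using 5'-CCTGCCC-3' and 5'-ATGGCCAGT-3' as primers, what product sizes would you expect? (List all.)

87 bp, 30 bp

The forward primer CCTGCCC matches the top strand at positions 75–81, 132–138.
The reverse primer's reverse complement is ACTGGCCAT, matching at positions 153–161.
Each forward site pairs with the reverse site to give a product ending at position 161: sizes 87, 30 bp.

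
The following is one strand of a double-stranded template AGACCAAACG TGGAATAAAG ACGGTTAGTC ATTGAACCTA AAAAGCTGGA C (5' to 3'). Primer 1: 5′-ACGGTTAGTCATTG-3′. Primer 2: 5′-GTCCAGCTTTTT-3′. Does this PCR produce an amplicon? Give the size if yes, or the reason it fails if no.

Primer 1 (ACGGTTAGTCATTG) matches the top strand at positions 21–34; it acts as a forward primer.
Primer 2's reverse complement is AAAAAGCTGGAC, matching the top strand at positions 40–51; it acts as a reverse primer.
The 3' ends face each other across positions 21–51, giving a 31 bp product.

Yes — a 31 bp product.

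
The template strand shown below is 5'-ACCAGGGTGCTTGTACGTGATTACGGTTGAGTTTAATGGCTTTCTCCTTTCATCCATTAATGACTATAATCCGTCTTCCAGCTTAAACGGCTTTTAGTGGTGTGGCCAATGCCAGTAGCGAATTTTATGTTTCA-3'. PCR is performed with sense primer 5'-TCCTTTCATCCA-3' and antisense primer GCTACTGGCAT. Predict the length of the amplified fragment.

75 bp

The forward primer matches the template at positions 45–56.
Reverse complement of the reverse primer: ATGCCAGTAGC. This occurs on the top strand at positions 109–119.
Product length = (reverse-primer end) − (forward-primer start) + 1 = 119 − 45 + 1 = 75 bp.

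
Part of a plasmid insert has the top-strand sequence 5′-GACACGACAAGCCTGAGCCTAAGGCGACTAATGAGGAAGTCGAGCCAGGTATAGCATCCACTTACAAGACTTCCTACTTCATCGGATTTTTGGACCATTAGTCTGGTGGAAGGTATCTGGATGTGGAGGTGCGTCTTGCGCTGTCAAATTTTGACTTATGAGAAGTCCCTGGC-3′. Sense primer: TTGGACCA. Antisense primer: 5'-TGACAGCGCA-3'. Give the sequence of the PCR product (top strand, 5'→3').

Forward primer TTGGACCA is found on the top strand at positions 90–97.
Taking the reverse complement of TGACAGCGCA gives TGCGCTGTCA, found at positions 137–146 on the template; the primer anneals here to the top strand with its 3' end pointing upstream.
The product is the template from position 90 through 146 (57 bp).

5'-TTGGACCATTAGTCTGGTGGAAGGTATCTGGATGTGGAGGTGCGTCTTGCGCTGTCA-3'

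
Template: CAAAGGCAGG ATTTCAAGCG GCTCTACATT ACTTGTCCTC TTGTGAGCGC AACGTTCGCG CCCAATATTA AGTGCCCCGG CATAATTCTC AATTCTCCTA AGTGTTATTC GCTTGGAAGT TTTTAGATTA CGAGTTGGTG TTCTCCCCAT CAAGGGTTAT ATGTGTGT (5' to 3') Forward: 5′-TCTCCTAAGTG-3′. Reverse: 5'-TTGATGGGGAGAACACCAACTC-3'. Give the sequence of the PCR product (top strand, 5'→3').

Forward primer TCTCCTAAGTG is found on the top strand at positions 94–104.
Reverse complement of the reverse primer: GAGTTGGTGTTCTCCCCATCAA. This occurs on the top strand at positions 132–153.
The product is the template from position 94 through 153 (60 bp).

5'-TCTCCTAAGTGTTATTCGCTTGGAAGTTTTTAGATTACGAGTTGGTGTTCTCCCCATCAA-3'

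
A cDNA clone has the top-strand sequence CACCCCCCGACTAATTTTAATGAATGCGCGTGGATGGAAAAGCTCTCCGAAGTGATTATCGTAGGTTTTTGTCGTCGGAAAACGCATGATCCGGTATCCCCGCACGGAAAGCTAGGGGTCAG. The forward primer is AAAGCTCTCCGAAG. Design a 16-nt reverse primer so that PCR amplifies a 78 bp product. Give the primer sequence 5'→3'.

The forward primer binds at positions 39–52, so a 78 bp product ends at position 39 + 78 − 1 = 116.
The reverse primer anneals to the top strand over positions 101–116, i.e. to CGCACGGAAAGCTAGG.
Its sequence written 5'→3' is the reverse complement: CCTAGCTTTCCGTGCG.

5'-CCTAGCTTTCCGTGCG-3'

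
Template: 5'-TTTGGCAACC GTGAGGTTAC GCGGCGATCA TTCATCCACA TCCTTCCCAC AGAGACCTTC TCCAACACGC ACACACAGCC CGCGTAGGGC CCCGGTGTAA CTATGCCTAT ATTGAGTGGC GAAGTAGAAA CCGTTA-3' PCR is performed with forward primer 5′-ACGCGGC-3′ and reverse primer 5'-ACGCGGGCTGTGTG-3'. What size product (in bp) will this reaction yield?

67 bp

The forward primer matches the template at positions 19–25.
Reverse complement of the reverse primer: CACACAGCCCGCGT. This occurs on the top strand at positions 72–85.
The product runs from position 19 to position 85, so its length is 85 − 19 + 1 = 67 bp.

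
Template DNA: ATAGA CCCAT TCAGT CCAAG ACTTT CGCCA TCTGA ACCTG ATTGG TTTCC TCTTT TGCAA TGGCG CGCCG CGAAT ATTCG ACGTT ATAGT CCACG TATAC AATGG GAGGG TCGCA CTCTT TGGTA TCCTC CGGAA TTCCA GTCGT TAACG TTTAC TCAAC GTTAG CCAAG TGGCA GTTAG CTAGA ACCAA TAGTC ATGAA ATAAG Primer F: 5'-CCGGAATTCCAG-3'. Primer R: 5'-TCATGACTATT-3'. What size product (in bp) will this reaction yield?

70 bp

Scanning the template, CCGGAATTCCAG occurs at positions 130–141; this primer anneals to the bottom strand there with its 3' end pointing downstream.
Taking the reverse complement of TCATGACTATT gives AATAGTCATGA, found at positions 189–199 on the template; the primer anneals here to the top strand with its 3' end pointing upstream.
The product runs from position 130 to position 199, so its length is 199 − 130 + 1 = 70 bp.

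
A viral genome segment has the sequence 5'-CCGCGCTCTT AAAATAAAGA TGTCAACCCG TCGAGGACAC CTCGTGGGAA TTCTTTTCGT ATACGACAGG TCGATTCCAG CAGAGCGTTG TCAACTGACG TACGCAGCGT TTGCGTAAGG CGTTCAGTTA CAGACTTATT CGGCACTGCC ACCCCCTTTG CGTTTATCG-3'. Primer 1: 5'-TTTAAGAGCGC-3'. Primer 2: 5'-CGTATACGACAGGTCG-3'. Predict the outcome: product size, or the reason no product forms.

No product — the primers' 3' ends point away from each other.

Primer 1 (TTTAAGAGCGC) has reverse complement GCGCTCTTAAA, which matches the top strand at positions 3–13; primer 1 anneals to the top strand there with its 3' end pointing upstream toward position 3.
Primer 2 (CGTATACGACAGGTCG) matches the top strand directly at positions 58–73; it anneals to the bottom strand with its 3' end pointing downstream toward position 73.
The 3' ends diverge (primer 1 extends toward position 1, primer 2 toward position 169), so the primers never converge on a shared product.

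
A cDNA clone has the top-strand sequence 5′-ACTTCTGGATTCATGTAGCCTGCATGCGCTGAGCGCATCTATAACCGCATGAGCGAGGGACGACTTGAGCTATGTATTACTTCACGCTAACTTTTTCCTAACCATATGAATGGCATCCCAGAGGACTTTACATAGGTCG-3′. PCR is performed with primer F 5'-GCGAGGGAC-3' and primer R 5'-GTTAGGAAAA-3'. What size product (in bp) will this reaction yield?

The forward primer matches the template at positions 53–61.
The reverse primer's reverse complement is TTTTCCTAAC, which matches the template at positions 93–102.
Amplicon spans positions 53–102: 50 bp.

50 bp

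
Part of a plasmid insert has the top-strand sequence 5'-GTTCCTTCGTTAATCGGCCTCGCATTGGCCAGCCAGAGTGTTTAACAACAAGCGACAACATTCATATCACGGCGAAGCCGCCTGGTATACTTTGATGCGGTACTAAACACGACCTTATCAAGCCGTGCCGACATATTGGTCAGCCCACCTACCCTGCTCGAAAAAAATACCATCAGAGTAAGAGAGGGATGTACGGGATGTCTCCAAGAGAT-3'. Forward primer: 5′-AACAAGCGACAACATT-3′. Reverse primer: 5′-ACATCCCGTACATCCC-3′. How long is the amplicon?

Scanning the template, AACAAGCGACAACATT occurs at positions 47–62; this primer anneals to the bottom strand there with its 3' end pointing downstream.
Reverse complement of the reverse primer: GGGATGTACGGGATGT. This occurs on the top strand at positions 186–201.
Product length = (reverse-primer end) − (forward-primer start) + 1 = 201 − 47 + 1 = 155 bp.

155 bp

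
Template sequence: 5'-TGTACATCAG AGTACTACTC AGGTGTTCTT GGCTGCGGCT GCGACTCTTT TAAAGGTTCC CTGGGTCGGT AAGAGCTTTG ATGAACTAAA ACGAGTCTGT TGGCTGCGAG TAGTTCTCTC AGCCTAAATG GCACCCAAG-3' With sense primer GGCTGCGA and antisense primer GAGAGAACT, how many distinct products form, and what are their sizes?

The forward primer GGCTGCGA matches the top strand at positions 37–44, 102–109.
The reverse primer's reverse complement is AGTTCTCTC, matching at positions 112–120.
Each forward site pairs with the reverse site to give a product ending at position 120: sizes 84, 19 bp.

Two products: 84 bp, 19 bp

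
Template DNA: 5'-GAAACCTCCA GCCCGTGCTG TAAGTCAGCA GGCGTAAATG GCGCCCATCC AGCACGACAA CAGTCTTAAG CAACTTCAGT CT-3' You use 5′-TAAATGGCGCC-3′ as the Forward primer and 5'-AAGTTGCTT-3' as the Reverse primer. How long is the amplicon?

42 bp

Scanning the template, TAAATGGCGCC occurs at positions 35–45; this primer anneals to the bottom strand there with its 3' end pointing downstream.
Reverse complement of the reverse primer: AAGCAACTT. This occurs on the top strand at positions 68–76.
Amplicon spans positions 35–76: 42 bp.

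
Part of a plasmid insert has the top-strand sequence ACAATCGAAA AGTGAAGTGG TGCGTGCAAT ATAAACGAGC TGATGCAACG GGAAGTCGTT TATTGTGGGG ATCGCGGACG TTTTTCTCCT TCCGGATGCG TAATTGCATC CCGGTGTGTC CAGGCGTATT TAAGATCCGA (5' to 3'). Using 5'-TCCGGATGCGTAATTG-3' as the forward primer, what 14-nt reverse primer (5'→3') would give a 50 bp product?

The forward primer binds at positions 91–106, so a 50 bp product ends at position 91 + 50 − 1 = 140.
The reverse primer anneals to the top strand over positions 127–140, i.e. to TATTTAAGATCCGA.
Its sequence written 5'→3' is the reverse complement: TCGGATCTTAAATA.

5'-TCGGATCTTAAATA-3'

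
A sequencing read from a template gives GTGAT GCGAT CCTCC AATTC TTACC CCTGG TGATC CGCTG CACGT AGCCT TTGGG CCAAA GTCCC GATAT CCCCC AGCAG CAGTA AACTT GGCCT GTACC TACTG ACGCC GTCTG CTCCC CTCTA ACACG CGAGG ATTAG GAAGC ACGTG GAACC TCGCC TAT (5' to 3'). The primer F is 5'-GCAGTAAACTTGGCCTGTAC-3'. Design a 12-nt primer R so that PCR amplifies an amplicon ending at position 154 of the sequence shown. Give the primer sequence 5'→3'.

5'-GTTCCACGTGCT-3'

The forward primer binds at positions 80–99; the product's 3' end on the top strand is position 154.
The reverse primer anneals to the top strand over positions 143–154, i.e. to AGCACGTGGAAC.
Its sequence written 5'→3' is the reverse complement: GTTCCACGTGCT.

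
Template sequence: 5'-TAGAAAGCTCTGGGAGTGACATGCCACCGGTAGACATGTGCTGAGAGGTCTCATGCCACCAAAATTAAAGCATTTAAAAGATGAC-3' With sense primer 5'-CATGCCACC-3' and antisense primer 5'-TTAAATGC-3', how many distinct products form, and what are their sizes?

Two products: 58 bp, 26 bp

The forward primer CATGCCACC matches the top strand at positions 20–28, 52–60.
The reverse primer's reverse complement is GCATTTAA, matching at positions 70–77.
Each forward site pairs with the reverse site to give a product ending at position 77: sizes 58, 26 bp.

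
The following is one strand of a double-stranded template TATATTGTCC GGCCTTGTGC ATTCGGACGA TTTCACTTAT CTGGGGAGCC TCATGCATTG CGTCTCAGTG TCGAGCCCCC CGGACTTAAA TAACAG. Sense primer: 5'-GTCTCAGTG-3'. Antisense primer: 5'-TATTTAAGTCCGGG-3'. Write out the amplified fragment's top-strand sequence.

5'-GTCTCAGTGTCGAGCCCCCCGGACTTAAATA-3'

Forward primer GTCTCAGTG is found on the top strand at positions 62–70.
Taking the reverse complement of TATTTAAGTCCGGG gives CCCGGACTTAAATA, found at positions 79–92 on the template; the primer anneals here to the top strand with its 3' end pointing upstream.
The product is the template from position 62 through 92 (31 bp).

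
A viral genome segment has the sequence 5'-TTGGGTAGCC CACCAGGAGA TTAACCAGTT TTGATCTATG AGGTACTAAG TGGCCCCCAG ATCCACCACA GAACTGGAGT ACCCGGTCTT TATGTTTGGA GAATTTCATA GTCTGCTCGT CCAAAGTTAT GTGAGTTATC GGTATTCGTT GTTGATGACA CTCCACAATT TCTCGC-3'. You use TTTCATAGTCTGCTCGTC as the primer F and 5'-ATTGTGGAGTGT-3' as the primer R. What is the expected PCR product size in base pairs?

The forward primer matches the template at positions 104–121.
The reverse primer's reverse complement is ACACTCCACAAT, which matches the template at positions 158–169.
Amplicon spans positions 104–169: 66 bp.

66 bp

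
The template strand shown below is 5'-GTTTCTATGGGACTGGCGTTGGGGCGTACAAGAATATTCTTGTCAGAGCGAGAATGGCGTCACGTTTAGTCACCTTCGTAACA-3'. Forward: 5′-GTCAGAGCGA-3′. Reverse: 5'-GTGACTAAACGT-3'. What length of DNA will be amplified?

32 bp

The forward primer matches the template at positions 42–51.
Taking the reverse complement of GTGACTAAACGT gives ACGTTTAGTCAC, found at positions 62–73 on the template; the primer anneals here to the top strand with its 3' end pointing upstream.
Amplicon spans positions 42–73: 32 bp.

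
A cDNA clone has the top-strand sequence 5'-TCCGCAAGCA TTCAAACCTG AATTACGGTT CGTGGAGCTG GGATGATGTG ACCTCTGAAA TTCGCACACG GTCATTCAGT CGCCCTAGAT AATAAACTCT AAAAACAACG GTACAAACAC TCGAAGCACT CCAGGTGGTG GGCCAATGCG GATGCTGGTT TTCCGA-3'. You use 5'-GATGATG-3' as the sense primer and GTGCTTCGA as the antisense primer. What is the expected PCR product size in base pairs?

88 bp

Forward primer GATGATG is found on the top strand at positions 42–48.
The reverse primer's reverse complement is TCGAAGCAC, which matches the template at positions 121–129.
Product length = (reverse-primer end) − (forward-primer start) + 1 = 129 − 42 + 1 = 88 bp.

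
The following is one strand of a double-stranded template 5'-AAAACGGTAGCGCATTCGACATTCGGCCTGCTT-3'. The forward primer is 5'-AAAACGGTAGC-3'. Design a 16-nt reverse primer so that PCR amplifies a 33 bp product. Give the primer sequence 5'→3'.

The forward primer binds at positions 1–11, so a 33 bp product ends at position 1 + 33 − 1 = 33.
The reverse primer anneals to the top strand over positions 18–33, i.e. to GACATTCGGCCTGCTT.
Its sequence written 5'→3' is the reverse complement: AAGCAGGCCGAATGTC.

5'-AAGCAGGCCGAATGTC-3'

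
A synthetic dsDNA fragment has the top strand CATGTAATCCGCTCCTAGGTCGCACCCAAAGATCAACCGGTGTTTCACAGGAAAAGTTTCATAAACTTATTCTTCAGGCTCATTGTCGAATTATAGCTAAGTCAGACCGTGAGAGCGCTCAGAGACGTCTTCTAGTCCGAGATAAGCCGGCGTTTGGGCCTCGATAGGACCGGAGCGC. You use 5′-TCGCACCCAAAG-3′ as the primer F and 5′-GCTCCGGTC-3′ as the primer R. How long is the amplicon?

Forward primer TCGCACCCAAAG is found on the top strand at positions 20–31.
The reverse primer's reverse complement is GACCGGAGC, which matches the template at positions 168–176.
Amplicon spans positions 20–176: 157 bp.

157 bp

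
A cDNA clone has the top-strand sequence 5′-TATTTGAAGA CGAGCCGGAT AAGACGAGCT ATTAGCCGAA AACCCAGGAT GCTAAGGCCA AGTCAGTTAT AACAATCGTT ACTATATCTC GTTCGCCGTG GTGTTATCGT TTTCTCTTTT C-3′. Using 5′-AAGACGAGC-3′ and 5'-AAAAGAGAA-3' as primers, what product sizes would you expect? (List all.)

The forward primer AAGACGAGC matches the top strand at positions 7–15, 21–29.
The reverse primer's reverse complement is TTCTCTTTT, matching at positions 112–120.
Each forward site pairs with the reverse site to give a product ending at position 120: sizes 114, 100 bp.

114 bp, 100 bp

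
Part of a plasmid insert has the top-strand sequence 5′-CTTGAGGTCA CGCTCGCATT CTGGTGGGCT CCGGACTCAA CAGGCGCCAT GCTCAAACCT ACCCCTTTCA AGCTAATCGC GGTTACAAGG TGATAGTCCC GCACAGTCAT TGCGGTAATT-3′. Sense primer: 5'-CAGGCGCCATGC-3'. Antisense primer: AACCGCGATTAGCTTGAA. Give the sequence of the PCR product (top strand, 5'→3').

Scanning the template, CAGGCGCCATGC occurs at positions 41–52; this primer anneals to the bottom strand there with its 3' end pointing downstream.
Reverse complement of the reverse primer: TTCAAGCTAATCGCGGTT. This occurs on the top strand at positions 67–84.
The product is the template from position 41 through 84 (44 bp).

5'-CAGGCGCCATGCTCAAACCTACCCCTTTCAAGCTAATCGCGGTT-3'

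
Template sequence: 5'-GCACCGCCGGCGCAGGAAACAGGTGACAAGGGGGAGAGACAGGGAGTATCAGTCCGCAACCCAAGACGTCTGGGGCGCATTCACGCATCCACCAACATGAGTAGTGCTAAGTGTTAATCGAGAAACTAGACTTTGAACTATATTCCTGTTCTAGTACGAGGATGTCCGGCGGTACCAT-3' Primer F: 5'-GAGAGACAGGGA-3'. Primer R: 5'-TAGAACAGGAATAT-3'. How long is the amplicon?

Scanning the template, GAGAGACAGGGA occurs at positions 34–45; this primer anneals to the bottom strand there with its 3' end pointing downstream.
Taking the reverse complement of TAGAACAGGAATAT gives ATATTCCTGTTCTA, found at positions 140–153 on the template; the primer anneals here to the top strand with its 3' end pointing upstream.
Amplicon spans positions 34–153: 120 bp.

120 bp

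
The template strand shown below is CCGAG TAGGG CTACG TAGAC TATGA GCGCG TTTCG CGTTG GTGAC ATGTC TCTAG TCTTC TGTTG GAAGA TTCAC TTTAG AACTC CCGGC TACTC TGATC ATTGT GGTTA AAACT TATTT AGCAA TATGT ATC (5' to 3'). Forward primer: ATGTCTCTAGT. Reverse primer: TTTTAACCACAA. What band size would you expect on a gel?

Scanning the template, ATGTCTCTAGT occurs at positions 46–56; this primer anneals to the bottom strand there with its 3' end pointing downstream.
The reverse primer's reverse complement is TTGTGGTTAAAA, which matches the template at positions 102–113.
Product length = (reverse-primer end) − (forward-primer start) + 1 = 113 − 46 + 1 = 68 bp.

68 bp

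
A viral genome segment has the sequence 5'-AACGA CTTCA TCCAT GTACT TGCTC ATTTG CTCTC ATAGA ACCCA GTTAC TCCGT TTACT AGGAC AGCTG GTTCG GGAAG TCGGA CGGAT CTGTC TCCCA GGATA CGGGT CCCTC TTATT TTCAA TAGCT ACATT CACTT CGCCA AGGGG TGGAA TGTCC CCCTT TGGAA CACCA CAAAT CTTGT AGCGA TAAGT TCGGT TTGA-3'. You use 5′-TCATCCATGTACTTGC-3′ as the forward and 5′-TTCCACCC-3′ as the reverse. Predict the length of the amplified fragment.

Scanning the template, TCATCCATGTACTTGC occurs at positions 8–23; this primer anneals to the bottom strand there with its 3' end pointing downstream.
The reverse primer's reverse complement is GGGTGGAA, which matches the template at positions 148–155.
Amplicon spans positions 8–155: 148 bp.

148 bp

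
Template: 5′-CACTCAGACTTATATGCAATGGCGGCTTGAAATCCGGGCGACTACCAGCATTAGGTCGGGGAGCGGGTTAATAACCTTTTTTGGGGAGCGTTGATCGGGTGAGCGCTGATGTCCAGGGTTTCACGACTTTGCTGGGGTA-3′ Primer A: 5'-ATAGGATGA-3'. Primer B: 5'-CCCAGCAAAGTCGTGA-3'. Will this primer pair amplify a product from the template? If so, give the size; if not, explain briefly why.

No product — primer A has no binding site in the template.

Primer A (ATAGGATGA) does not match the top strand, and its reverse complement TCATCCTAT does not match either.
With no annealing site for primer A, no amplification occurs.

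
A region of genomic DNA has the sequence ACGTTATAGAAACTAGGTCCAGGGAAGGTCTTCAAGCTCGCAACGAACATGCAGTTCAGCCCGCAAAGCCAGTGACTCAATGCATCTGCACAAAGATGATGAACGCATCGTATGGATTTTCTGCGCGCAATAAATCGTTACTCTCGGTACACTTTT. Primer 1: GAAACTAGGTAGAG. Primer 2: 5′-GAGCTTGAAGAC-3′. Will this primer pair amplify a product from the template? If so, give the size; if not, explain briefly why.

No product — primer 1 has no binding site in the template.

Primer 1 (GAAACTAGGTAGAG) does not match the top strand, and its reverse complement CTCTACCTAGTTTC does not match either.
With no annealing site for primer 1, no amplification occurs.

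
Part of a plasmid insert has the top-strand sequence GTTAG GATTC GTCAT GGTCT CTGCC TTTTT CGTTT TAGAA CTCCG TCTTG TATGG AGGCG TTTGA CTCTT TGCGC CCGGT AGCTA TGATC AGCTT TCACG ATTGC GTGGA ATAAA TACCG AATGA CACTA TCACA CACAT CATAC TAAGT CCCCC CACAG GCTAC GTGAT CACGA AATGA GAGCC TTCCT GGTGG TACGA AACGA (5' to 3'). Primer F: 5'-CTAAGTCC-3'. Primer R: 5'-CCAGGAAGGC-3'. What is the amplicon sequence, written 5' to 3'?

Forward primer CTAAGTCC is found on the top strand at positions 145–152.
Reverse complement of the reverse primer: GCCTTCCTGG. This occurs on the top strand at positions 183–192.
The product is the template from position 145 through 192 (48 bp).

5'-CTAAGTCCCCCCACAGGCTACGTGATCACGAAATGAGAGCCTTCCTGG-3'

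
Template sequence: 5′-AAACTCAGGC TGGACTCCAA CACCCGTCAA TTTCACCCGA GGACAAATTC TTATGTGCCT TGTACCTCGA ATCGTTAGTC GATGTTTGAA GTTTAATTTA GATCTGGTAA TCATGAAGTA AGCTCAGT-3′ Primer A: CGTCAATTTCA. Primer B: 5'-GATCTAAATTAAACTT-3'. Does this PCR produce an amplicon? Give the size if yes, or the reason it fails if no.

Yes — an 80 bp product.

Primer A (CGTCAATTTCA) matches the top strand at positions 25–35; it acts as a forward primer.
Primer B's reverse complement is AAGTTTAATTTAGATC, matching the top strand at positions 89–104; it acts as a reverse primer.
The 3' ends face each other across positions 25–104, giving an 80 bp product.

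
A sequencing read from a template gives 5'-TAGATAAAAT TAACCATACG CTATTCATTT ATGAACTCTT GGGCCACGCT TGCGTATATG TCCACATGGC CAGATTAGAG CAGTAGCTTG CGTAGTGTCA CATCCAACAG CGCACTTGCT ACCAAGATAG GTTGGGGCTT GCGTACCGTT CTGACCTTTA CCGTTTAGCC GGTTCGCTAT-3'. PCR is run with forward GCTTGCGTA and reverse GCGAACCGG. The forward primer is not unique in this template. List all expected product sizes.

130 bp, 92 bp, 41 bp

The forward primer GCTTGCGTA matches the top strand at positions 48–56, 86–94, 137–145.
The reverse primer's reverse complement is CCGGTTCGC, matching at positions 169–177.
Each forward site pairs with the reverse site to give a product ending at position 177: sizes 130, 92, 41 bp.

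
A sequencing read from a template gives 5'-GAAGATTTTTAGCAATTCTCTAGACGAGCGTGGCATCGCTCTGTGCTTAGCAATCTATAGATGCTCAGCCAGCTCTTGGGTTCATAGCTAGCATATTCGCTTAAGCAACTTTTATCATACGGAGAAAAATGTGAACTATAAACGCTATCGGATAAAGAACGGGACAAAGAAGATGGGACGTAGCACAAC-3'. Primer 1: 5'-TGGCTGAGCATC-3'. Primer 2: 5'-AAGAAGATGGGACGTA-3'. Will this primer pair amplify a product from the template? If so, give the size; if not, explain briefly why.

Primer 1 (TGGCTGAGCATC) has reverse complement GATGCTCAGCCA, which matches the top strand at positions 60–71; primer 1 anneals to the top strand there with its 3' end pointing upstream toward position 60.
Primer 2 (AAGAAGATGGGACGTA) matches the top strand directly at positions 167–182; it anneals to the bottom strand with its 3' end pointing downstream toward position 182.
The 3' ends diverge (primer 1 extends toward position 1, primer 2 toward position 189), so the primers never converge on a shared product.

No product — the primers' 3' ends point away from each other.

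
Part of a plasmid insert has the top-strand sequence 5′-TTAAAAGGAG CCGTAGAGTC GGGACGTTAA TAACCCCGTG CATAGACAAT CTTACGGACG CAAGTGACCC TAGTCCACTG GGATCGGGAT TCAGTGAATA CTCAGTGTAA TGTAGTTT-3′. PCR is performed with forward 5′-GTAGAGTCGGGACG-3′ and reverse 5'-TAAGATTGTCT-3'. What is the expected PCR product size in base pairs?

Forward primer GTAGAGTCGGGACG is found on the top strand at positions 13–26.
Reverse complement of the reverse primer: AGACAATCTTA. This occurs on the top strand at positions 44–54.
The product runs from position 13 to position 54, so its length is 54 − 13 + 1 = 42 bp.

42 bp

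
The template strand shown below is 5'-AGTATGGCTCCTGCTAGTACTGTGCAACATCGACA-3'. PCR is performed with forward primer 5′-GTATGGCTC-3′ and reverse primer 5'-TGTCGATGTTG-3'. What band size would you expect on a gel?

The forward primer matches the template at positions 2–10.
Reverse complement of the reverse primer: CAACATCGACA. This occurs on the top strand at positions 25–35.
Amplicon spans positions 2–35: 34 bp.

34 bp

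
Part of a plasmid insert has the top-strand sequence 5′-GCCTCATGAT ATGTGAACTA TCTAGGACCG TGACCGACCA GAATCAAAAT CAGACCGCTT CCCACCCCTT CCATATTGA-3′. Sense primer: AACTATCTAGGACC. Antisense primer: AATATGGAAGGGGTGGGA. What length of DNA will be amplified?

62 bp

Forward primer AACTATCTAGGACC is found on the top strand at positions 16–29.
Taking the reverse complement of AATATGGAAGGGGTGGGA gives TCCCACCCCTTCCATATT, found at positions 60–77 on the template; the primer anneals here to the top strand with its 3' end pointing upstream.
The product runs from position 16 to position 77, so its length is 77 − 16 + 1 = 62 bp.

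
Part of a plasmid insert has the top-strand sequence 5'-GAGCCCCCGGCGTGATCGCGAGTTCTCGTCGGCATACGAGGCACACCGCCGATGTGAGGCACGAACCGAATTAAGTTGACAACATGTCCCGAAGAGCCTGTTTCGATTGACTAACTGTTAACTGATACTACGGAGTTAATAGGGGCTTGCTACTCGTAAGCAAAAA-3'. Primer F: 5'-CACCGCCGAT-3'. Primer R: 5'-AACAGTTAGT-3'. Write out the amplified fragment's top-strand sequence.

Forward primer CACCGCCGAT is found on the top strand at positions 44–53.
Taking the reverse complement of AACAGTTAGT gives ACTAACTGTT, found at positions 110–119 on the template; the primer anneals here to the top strand with its 3' end pointing upstream.
The product is the template from position 44 through 119 (76 bp).

5'-CACCGCCGATGTGAGGCACGAACCGAATTAAGTTGACAACATGTCCCGAAGAGCCTGTTTCGATTGACTAACTGTT-3'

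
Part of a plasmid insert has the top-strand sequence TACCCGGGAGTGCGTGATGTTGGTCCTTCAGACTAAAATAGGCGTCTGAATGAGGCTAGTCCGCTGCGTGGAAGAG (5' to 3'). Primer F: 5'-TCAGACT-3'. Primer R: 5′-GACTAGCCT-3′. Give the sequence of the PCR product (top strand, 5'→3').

5'-TCAGACTAAAATAGGCGTCTGAATGAGGCTAGTC-3'

Scanning the template, TCAGACT occurs at positions 28–34; this primer anneals to the bottom strand there with its 3' end pointing downstream.
The reverse primer's reverse complement is AGGCTAGTC, which matches the template at positions 53–61.
The product is the template from position 28 through 61 (34 bp).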